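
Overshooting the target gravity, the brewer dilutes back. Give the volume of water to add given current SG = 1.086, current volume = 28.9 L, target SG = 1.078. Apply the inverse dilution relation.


V_water = V·((SG_curr − 1)/(SG_target − 1) − 1)
V_water = 28.9·((1.086 − 1)/(1.078 − 1) − 1)

2.9641 L


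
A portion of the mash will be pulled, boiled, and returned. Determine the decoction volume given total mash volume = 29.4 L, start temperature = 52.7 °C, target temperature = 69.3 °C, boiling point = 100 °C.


V_dec = V_total·(T_target − T_start)/(T_boil − T_start)
V_dec = 29.4·(69.3 − 52.7)/(100 − 52.7)

10.3180 L


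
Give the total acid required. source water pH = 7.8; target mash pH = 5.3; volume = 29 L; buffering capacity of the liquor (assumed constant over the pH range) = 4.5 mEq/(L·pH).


acid = buffering capacity · (pH_source − pH_target) · V
acid = 4.5 · (7.8 − 5.3) · 29

326.2500 mEq


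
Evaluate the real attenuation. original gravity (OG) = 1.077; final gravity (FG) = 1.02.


AA = (OG−FG)/(OG−1)·100;  RA = AA·0.8192
AA = (1.077 − 1.02)/(1.077 − 1)·100 = 74.0260
RA = 74.0260·0.8192

60.6421 %


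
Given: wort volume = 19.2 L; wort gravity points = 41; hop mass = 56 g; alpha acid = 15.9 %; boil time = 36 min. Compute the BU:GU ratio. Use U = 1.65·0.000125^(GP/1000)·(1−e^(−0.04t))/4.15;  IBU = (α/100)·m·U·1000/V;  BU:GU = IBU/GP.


U = 1.65·0.000125^(41/1000)·(1−e^(−0.04·36))/4.15 = 0.2099
IBU = (15.9/100)·56·0.2099·1000/19.2 = 97.3327
BU:GU = 97.3327/41

2.3740


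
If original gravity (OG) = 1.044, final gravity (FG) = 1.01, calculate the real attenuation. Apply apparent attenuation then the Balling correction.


AA = (OG−FG)/(OG−1)·100;  RA = AA·0.8192
AA = (1.044 − 1.01)/(1.044 − 1)·100 = 77.2727
RA = 77.2727·0.8192

63.3018 %


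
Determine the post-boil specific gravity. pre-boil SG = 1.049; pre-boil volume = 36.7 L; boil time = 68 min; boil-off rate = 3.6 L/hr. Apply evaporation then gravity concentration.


V_post = V_pre − rate·(t/60);  SG_post = 1 + (SG_pre−1)·V_pre/V_post
V_post = 36.7 − 3.6·(68/60) = 32.6200
SG_post = 1 + (1.049 − 1)·36.7/32.6200

1.0551


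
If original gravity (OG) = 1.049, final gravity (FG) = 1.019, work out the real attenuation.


AA = (OG−FG)/(OG−1)·100;  RA = AA·0.8192
AA = (1.049 − 1.019)/(1.049 − 1)·100 = 61.2245
RA = 61.2245·0.8192

50.1551 %


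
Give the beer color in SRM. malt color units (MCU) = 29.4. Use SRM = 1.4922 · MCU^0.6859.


SRM = 1.4922 · 29.4^0.6859

15.1693 SRM


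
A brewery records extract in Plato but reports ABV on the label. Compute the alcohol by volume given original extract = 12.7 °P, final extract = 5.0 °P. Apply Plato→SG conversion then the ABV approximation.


SG = 259/(259 − P);  ABV = (OG − FG)·131.25
OG = 259/(259 − 12.7) = 1.0516
FG = 259/(259 − 5.0) = 1.0197
ABV = (1.0516 − 1.0197)·131.25

4.1840 % ABV


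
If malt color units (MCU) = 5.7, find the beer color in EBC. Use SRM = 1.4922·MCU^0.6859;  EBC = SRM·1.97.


SRM = 1.4922·5.7^0.6859 = 4.9236
EBC = 4.9236·1.97

9.6995 EBC


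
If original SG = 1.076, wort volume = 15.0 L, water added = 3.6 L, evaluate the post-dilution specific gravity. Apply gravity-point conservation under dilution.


SG_new = 1 + (SG_old − 1)·V_old/(V_old + V_water)
pts = (1.076 − 1)·1000·15.0/(15.0 + 3.6) = 61.2903
SG_new = 1 + 61.2903/1000

1.0613


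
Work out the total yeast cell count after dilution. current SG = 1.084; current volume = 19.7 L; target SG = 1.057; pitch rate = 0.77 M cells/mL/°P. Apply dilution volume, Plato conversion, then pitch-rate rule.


V_w = V·((SG_c−1)/(SG_t−1)−1);  °P = 259 − 259/SG_t;  cells = rate·(V+V_w)·°P
V_w = 19.7·((1.084−1)/(1.057−1)−1) = 9.3316
V_final = 19.7 + 9.3316 = 29.0316
°P = 259 − 259/1.057 = 13.9669
cells = 0.77·29.0316·13.9669

312.2202 billion cells


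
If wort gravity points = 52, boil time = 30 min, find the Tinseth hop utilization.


U = 1.65·0.000125^(GP/1000) · (1 − e^(−0.04·t))/4.15
bigness = 1.65·0.000125^(52/1000) = 1.0340
boil_factor = (1 − e^(−0.04·30))/4.15 = 0.1684
U = 1.0340 · 0.1684

0.1741


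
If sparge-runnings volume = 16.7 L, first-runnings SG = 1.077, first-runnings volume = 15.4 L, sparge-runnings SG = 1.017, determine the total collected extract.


total = Σ (SG_i − 1)·1000·V_i
first = (1.077 − 1)·1000·15.4 = 1185.8000
sparge = (1.017 − 1)·1000·16.7 = 283.9000
total = 1185.8000 + 283.9000

1469.7000 gravity·L


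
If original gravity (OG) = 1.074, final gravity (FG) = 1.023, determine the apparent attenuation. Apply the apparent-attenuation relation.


AA = (OG − FG)/(OG − 1) · 100
AA = (1.074 − 1.023)/(1.074 − 1) · 100

68.9189 %


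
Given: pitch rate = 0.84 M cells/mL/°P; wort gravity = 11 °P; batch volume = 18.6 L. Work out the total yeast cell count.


cells (billions) = rate · V_L · °P
cells = 0.84 · 18.6 · 11

171.8640 billion cells


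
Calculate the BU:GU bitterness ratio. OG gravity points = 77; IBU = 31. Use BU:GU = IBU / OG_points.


BU:GU = 31 / 77

0.4026


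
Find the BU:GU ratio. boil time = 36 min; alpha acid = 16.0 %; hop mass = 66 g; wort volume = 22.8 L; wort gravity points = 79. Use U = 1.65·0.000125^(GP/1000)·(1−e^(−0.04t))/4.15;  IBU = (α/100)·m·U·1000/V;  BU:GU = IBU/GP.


U = 1.65·0.000125^(79/1000)·(1−e^(−0.04·36))/4.15 = 0.1492
IBU = (16.0/100)·66·0.1492·1000/22.8 = 69.0854
BU:GU = 69.0854/79

0.8745


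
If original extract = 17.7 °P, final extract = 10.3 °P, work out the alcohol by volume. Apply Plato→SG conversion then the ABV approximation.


SG = 259/(259 − P);  ABV = (OG − FG)·131.25
OG = 259/(259 − 17.7) = 1.0734
FG = 259/(259 − 10.3) = 1.0414
ABV = (1.0734 − 1.0414)·131.25

4.1918 % ABV


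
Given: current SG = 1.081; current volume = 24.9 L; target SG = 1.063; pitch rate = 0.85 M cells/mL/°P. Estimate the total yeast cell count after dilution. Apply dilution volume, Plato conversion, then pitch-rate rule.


V_w = V·((SG_c−1)/(SG_t−1)−1);  °P = 259 − 259/SG_t;  cells = rate·(V+V_w)·°P
V_w = 24.9·((1.081−1)/(1.063−1)−1) = 7.1143
V_final = 24.9 + 7.1143 = 32.0143
°P = 259 − 259/1.063 = 15.3500
cells = 0.85·32.0143·15.3500

417.7051 billion cells


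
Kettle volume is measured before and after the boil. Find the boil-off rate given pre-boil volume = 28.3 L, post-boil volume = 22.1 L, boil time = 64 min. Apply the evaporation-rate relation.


rate = (V_pre − V_post) / (t_min/60)
rate = (28.3 − 22.1) / (64/60)

5.8125 L/hr


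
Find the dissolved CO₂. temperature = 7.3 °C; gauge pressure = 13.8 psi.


vols = (P + 14.695)·(0.01821 + 0.09011·e^(−0.04·T))
vols = (13.8 + 14.695)·(0.01821 + 0.09011·e^(−0.04·7.3))

2.4364 volumes


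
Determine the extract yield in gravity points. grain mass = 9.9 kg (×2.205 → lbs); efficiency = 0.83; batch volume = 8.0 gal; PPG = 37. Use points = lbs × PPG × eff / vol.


lbs = 9.9 × 2.205 = 21.8295
points = 21.8295 × 37 × 0.83 / 8.0

83.7980 points


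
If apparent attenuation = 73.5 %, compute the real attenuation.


RA = AA · 0.8192
RA = 73.5 · 0.8192

60.2112 %


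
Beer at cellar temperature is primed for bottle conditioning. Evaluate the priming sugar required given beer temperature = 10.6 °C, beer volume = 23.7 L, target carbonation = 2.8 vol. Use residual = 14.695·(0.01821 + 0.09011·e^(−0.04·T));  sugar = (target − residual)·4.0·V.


residual = 14.695·(0.01821 + 0.09011·e^(−0.04·10.6)) = 1.1342
sugar = (2.8 − 1.1342)·4.0·23.7

157.9214 g


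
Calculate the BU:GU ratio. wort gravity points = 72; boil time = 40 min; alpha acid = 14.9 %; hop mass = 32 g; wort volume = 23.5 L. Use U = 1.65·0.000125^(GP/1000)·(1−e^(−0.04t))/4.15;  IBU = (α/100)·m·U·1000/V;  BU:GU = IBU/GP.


U = 1.65·0.000125^(72/1000)·(1−e^(−0.04·40))/4.15 = 0.1661
IBU = (14.9/100)·32·0.1661·1000/23.5 = 33.7086
BU:GU = 33.7086/72

0.4682


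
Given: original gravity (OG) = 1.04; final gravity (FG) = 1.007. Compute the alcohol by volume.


ABV = (OG − FG) · 131.25
ABV = (1.04 − 1.007) · 131.25

4.3313 % ABV


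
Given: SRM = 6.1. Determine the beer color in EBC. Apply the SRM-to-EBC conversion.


EBC = SRM · 1.97
EBC = 6.1 · 1.97

12.0170 EBC


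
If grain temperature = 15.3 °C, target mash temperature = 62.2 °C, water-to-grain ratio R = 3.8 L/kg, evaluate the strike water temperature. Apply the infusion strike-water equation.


T_strike = (0.41/R)·(T_mash − T_grain) + T_mash
T_strike = (0.41/3.8)·(62.2 − 15.3) + 62.2

67.2603 °C


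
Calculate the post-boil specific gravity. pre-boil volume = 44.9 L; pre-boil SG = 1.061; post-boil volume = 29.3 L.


SG_post = 1 + (SG_pre − 1)·V_pre/V_post
pts_pre = (1.061 − 1)·1000 = 61.0000
pts_post = 61.0000·44.9/29.3 = 93.4778
SG_post = 1 + 93.4778/1000

1.0935


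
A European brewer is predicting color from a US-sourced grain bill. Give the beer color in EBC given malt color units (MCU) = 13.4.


SRM = 1.4922·MCU^0.6859;  EBC = SRM·1.97
SRM = 1.4922·13.4^0.6859 = 8.8493
EBC = 8.8493·1.97

17.4331 EBC


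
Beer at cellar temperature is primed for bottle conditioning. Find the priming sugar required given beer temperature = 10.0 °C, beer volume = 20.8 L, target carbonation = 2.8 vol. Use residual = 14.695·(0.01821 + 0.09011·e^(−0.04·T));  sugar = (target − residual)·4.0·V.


residual = 14.695·(0.01821 + 0.09011·e^(−0.04·10.0)) = 1.1552
sugar = (2.8 − 1.1552)·4.0·20.8

136.8464 g


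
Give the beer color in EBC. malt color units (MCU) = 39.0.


SRM = 1.4922·MCU^0.6859;  EBC = SRM·1.97
SRM = 1.4922·39.0^0.6859 = 18.4136
EBC = 18.4136·1.97

36.2748 EBC


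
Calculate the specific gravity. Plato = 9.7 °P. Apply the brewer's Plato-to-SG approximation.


SG = 259/(259 − P)
SG = 259/(259 − 9.7)

1.0389


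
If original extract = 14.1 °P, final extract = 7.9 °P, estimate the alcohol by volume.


SG = 259/(259 − P);  ABV = (OG − FG)·131.25
OG = 259/(259 − 14.1) = 1.0576
FG = 259/(259 − 7.9) = 1.0315
ABV = (1.0576 − 1.0315)·131.25

3.4273 % ABV


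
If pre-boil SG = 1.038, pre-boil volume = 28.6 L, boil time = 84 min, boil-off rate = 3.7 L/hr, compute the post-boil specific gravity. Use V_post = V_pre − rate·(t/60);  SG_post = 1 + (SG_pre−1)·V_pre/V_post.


V_post = 28.6 − 3.7·(84/60) = 23.4200
SG_post = 1 + (1.038 − 1)·28.6/23.4200

1.0464


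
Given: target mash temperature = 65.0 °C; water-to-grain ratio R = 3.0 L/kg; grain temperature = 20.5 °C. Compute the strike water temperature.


T_strike = (0.41/R)·(T_mash − T_grain) + T_mash
T_strike = (0.41/3.0)·(65.0 − 20.5) + 65.0

71.0817 °C


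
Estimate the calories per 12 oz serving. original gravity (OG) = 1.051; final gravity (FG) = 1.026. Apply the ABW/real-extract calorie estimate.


ABW = (OG−FG)·131.25·0.79/FG;  °P = 259 − 259/SG (for OG→OE and FG→AE);  RE = 0.1808·OE + 0.8192·AE;  Cal = (6.9·ABW + 4·(RE−0.1))·FG·3.55
ABW = (1.051 − 1.026)·131.25·0.79/1.026 = 2.5265
OE = 259 − 259/1.051 = 12.5680 °P
AE = 259 − 259/1.026 = 6.5634 °P
RE = 0.1808·12.5680 + 0.8192·6.5634 = 7.6490 °P
Cal = (6.9·2.5265 + 4·(7.6490−0.1))·1.026·3.55

173.4785 kcal


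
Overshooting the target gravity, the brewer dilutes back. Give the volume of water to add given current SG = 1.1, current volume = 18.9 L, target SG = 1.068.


V_water = V·((SG_curr − 1)/(SG_target − 1) − 1)
V_water = 18.9·((1.1 − 1)/(1.068 − 1) − 1)

8.8941 L


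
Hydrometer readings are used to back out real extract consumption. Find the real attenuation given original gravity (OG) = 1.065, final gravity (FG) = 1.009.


AA = (OG−FG)/(OG−1)·100;  RA = AA·0.8192
AA = (1.065 − 1.009)/(1.065 − 1)·100 = 86.1538
RA = 86.1538·0.8192

70.5772 %


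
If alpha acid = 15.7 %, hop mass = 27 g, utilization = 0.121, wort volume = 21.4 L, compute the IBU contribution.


IBU = (α/100)·mass·U·1000 / V
IBU = (15.7/100)·27·0.121·1000 / 21.4

23.9682 IBU


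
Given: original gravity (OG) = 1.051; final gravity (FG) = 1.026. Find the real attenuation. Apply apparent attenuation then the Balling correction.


AA = (OG−FG)/(OG−1)·100;  RA = AA·0.8192
AA = (1.051 − 1.026)/(1.051 − 1)·100 = 49.0196
RA = 49.0196·0.8192

40.1569 %


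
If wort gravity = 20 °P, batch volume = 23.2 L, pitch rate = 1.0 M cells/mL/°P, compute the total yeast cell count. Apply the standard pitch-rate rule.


cells (billions) = rate · V_L · °P
cells = 1.0 · 23.2 · 20

464.0000 billion cells


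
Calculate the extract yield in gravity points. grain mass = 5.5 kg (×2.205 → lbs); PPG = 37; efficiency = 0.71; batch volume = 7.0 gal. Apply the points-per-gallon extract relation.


points = lbs × PPG × eff / vol
lbs = 5.5 × 2.205 = 12.1275
points = 12.1275 × 37 × 0.71 / 7.0

45.5128 points


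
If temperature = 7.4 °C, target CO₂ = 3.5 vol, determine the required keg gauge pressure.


psi = vols/(0.01821 + 0.09011·e^(−0.04·T)) − 14.695
psi = 3.5/(0.01821 + 0.09011·e^(−0.04·7.4)) − 14.695

26.3691 psi


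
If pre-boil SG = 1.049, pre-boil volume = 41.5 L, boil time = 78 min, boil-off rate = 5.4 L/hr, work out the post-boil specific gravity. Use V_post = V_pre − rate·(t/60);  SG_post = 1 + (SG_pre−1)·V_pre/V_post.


V_post = 41.5 − 5.4·(78/60) = 34.4800
SG_post = 1 + (1.049 − 1)·41.5/34.4800

1.0590


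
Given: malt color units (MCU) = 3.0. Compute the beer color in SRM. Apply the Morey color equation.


SRM = 1.4922 · MCU^0.6859
SRM = 1.4922 · 3.0^0.6859

3.1702 SRM


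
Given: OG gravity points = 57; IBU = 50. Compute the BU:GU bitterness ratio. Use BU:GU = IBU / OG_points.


BU:GU = 50 / 57

0.8772


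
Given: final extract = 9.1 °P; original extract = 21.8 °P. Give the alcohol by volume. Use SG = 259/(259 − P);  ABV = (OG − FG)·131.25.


OG = 259/(259 − 21.8) = 1.0919
FG = 259/(259 − 9.1) = 1.0364
ABV = (1.0919 − 1.0364)·131.25

7.2832 % ABV


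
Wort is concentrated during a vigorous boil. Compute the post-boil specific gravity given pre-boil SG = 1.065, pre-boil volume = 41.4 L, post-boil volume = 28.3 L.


SG_post = 1 + (SG_pre − 1)·V_pre/V_post
pts_pre = (1.065 − 1)·1000 = 65.0000
pts_post = 65.0000·41.4/28.3 = 95.0883
SG_post = 1 + 95.0883/1000

1.0951


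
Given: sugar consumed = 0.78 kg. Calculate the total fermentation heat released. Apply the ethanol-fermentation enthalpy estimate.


Q = m_sugar · 590 kJ/kg
Q = 0.78 · 590

460.2000 kJ


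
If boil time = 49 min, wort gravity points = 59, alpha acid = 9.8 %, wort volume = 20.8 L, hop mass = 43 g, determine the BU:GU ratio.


U = 1.65·0.000125^(GP/1000)·(1−e^(−0.04t))/4.15;  IBU = (α/100)·m·U·1000/V;  BU:GU = IBU/GP
U = 1.65·0.000125^(59/1000)·(1−e^(−0.04·49))/4.15 = 0.2010
IBU = (9.8/100)·43·0.2010·1000/20.8 = 40.7239
BU:GU = 40.7239/59

0.6902


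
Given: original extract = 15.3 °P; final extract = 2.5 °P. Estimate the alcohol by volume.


SG = 259/(259 − P);  ABV = (OG − FG)·131.25
OG = 259/(259 − 15.3) = 1.0628
FG = 259/(259 − 2.5) = 1.0097
ABV = (1.0628 − 1.0097)·131.25

6.9609 % ABV


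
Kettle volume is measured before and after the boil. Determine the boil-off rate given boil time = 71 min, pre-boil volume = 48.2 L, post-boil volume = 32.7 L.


rate = (V_pre − V_post) / (t_min/60)
rate = (48.2 − 32.7) / (71/60)

13.0986 L/hr


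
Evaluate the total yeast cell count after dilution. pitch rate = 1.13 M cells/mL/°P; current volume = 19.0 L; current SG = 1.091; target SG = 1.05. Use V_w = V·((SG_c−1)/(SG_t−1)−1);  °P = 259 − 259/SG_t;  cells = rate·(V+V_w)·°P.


V_w = 19.0·((1.091−1)/(1.05−1)−1) = 15.5800
V_final = 19.0 + 15.5800 = 34.5800
°P = 259 − 259/1.05 = 12.3333
cells = 1.13·34.5800·12.3333

481.9299 billion cells


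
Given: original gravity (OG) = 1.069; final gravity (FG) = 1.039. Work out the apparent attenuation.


AA = (OG − FG)/(OG − 1) · 100
AA = (1.069 − 1.039)/(1.069 − 1) · 100

43.4783 %


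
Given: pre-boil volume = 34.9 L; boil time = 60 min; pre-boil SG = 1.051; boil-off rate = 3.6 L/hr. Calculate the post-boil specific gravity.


V_post = V_pre − rate·(t/60);  SG_post = 1 + (SG_pre−1)·V_pre/V_post
V_post = 34.9 − 3.6·(60/60) = 31.3000
SG_post = 1 + (1.051 − 1)·34.9/31.3000

1.0569


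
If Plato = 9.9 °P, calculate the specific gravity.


SG = 259/(259 − P)
SG = 259/(259 − 9.9)

1.0397


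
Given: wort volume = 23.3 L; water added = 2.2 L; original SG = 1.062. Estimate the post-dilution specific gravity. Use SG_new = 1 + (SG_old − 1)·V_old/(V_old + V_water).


pts = (1.062 − 1)·1000·23.3/(23.3 + 2.2) = 56.6510
SG_new = 1 + 56.6510/1000

1.0567


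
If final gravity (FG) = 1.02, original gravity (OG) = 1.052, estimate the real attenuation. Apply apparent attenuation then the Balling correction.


AA = (OG−FG)/(OG−1)·100;  RA = AA·0.8192
AA = (1.052 − 1.02)/(1.052 − 1)·100 = 61.5385
RA = 61.5385·0.8192

50.4123 %


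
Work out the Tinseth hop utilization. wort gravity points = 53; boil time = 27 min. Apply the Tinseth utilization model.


U = 1.65·0.000125^(GP/1000) · (1 − e^(−0.04·t))/4.15
bigness = 1.65·0.000125^(53/1000) = 1.0248
boil_factor = (1 − e^(−0.04·27))/4.15 = 0.1591
U = 1.0248 · 0.1591

0.1631


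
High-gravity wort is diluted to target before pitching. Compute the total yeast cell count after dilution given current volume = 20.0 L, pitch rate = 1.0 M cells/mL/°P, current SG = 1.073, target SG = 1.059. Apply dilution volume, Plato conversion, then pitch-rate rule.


V_w = V·((SG_c−1)/(SG_t−1)−1);  °P = 259 − 259/SG_t;  cells = rate·(V+V_w)·°P
V_w = 20.0·((1.073−1)/(1.059−1)−1) = 4.7458
V_final = 20.0 + 4.7458 = 24.7458
°P = 259 − 259/1.059 = 14.4297
cells = 1.0·24.7458·14.4297

357.0727 billion cells


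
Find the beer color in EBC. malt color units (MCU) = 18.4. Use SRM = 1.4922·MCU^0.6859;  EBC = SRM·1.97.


SRM = 1.4922·18.4^0.6859 = 10.9993
EBC = 10.9993·1.97

21.6686 EBC


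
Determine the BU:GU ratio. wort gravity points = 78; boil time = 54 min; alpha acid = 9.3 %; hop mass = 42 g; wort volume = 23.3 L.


U = 1.65·0.000125^(GP/1000)·(1−e^(−0.04t))/4.15;  IBU = (α/100)·m·U·1000/V;  BU:GU = IBU/GP
U = 1.65·0.000125^(78/1000)·(1−e^(−0.04·54))/4.15 = 0.1745
IBU = (9.3/100)·42·0.1745·1000/23.3 = 29.2520
BU:GU = 29.2520/78

0.3750


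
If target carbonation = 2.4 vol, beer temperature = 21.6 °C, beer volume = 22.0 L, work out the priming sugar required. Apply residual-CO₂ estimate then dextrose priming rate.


residual = 14.695·(0.01821 + 0.09011·e^(−0.04·T));  sugar = (target − residual)·4.0·V
residual = 14.695·(0.01821 + 0.09011·e^(−0.04·21.6)) = 0.8257
sugar = (2.4 − 0.8257)·4.0·22.0

138.5387 g


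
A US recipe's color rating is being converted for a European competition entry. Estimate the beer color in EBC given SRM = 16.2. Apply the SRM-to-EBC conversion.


EBC = SRM · 1.97
EBC = 16.2 · 1.97

31.9140 EBC


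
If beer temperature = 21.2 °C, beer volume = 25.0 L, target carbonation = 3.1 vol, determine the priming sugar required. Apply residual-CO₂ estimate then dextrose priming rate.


residual = 14.695·(0.01821 + 0.09011·e^(−0.04·T));  sugar = (target − residual)·4.0·V
residual = 14.695·(0.01821 + 0.09011·e^(−0.04·21.2)) = 0.8347
sugar = (3.1 − 0.8347)·4.0·25.0

226.5302 g


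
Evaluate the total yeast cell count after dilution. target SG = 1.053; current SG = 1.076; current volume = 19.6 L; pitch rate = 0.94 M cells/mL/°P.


V_w = V·((SG_c−1)/(SG_t−1)−1);  °P = 259 − 259/SG_t;  cells = rate·(V+V_w)·°P
V_w = 19.6·((1.076−1)/(1.053−1)−1) = 8.5057
V_final = 19.6 + 8.5057 = 28.1057
°P = 259 − 259/1.053 = 13.0361
cells = 0.94·28.1057·13.0361

344.4046 billion cells


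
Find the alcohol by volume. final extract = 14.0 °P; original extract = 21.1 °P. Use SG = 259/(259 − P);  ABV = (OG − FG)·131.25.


OG = 259/(259 − 21.1) = 1.0887
FG = 259/(259 − 14.0) = 1.0571
ABV = (1.0887 − 1.0571)·131.25

4.1409 % ABV


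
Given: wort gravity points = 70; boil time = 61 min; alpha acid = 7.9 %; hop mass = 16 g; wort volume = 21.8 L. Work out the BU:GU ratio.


U = 1.65·0.000125^(GP/1000)·(1−e^(−0.04t))/4.15;  IBU = (α/100)·m·U·1000/V;  BU:GU = IBU/GP
U = 1.65·0.000125^(70/1000)·(1−e^(−0.04·61))/4.15 = 0.1935
IBU = (7.9/100)·16·0.1935·1000/21.8 = 11.2177
BU:GU = 11.2177/70

0.1603


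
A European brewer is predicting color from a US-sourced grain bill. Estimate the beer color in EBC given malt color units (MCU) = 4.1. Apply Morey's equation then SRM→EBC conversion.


SRM = 1.4922·MCU^0.6859;  EBC = SRM·1.97
SRM = 1.4922·4.1^0.6859 = 3.9277
EBC = 3.9277·1.97

7.7375 EBC


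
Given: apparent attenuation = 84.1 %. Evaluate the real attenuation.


RA = AA · 0.8192
RA = 84.1 · 0.8192

68.8947 %


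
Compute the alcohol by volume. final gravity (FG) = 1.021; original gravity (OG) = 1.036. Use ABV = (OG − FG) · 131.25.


ABV = (1.036 − 1.021) · 131.25

1.9688 % ABV


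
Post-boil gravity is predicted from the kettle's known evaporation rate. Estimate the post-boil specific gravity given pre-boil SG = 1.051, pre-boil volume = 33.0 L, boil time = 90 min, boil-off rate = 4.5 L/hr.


V_post = V_pre − rate·(t/60);  SG_post = 1 + (SG_pre−1)·V_pre/V_post
V_post = 33.0 − 4.5·(90/60) = 26.2500
SG_post = 1 + (1.051 − 1)·33.0/26.2500

1.0641


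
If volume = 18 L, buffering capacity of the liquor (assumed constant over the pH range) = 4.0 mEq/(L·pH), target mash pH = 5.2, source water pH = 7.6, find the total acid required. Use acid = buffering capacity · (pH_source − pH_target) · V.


acid = 4.0 · (7.6 − 5.2) · 18

172.8000 mEq


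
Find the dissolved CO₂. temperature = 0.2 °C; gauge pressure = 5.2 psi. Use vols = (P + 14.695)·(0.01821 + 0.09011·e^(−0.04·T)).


vols = (5.2 + 14.695)·(0.01821 + 0.09011·e^(−0.04·0.2))

2.1407 volumes


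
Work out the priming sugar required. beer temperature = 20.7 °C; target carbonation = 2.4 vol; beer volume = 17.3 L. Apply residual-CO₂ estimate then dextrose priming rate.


residual = 14.695·(0.01821 + 0.09011·e^(−0.04·T));  sugar = (target − residual)·4.0·V
residual = 14.695·(0.01821 + 0.09011·e^(−0.04·20.7)) = 0.8462
sugar = (2.4 − 0.8462)·4.0·17.3

107.5262 g


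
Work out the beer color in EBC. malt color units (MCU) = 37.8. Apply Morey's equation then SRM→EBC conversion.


SRM = 1.4922·MCU^0.6859;  EBC = SRM·1.97
SRM = 1.4922·37.8^0.6859 = 18.0231
EBC = 18.0231·1.97

35.5054 EBC


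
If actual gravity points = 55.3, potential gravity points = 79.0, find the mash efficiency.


efficiency = actual / potential × 100
efficiency = 55.3 / 79.0 × 100

70.0000 %


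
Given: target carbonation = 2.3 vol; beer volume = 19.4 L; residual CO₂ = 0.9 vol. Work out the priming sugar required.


sugar = (target − residual)·4.0·V
sugar = (2.3 − 0.9)·4.0·19.4

108.6400 g


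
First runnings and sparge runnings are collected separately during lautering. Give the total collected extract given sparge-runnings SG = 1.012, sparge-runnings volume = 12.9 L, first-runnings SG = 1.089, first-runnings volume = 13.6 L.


total = Σ (SG_i − 1)·1000·V_i
first = (1.089 − 1)·1000·13.6 = 1210.4000
sparge = (1.012 − 1)·1000·12.9 = 154.8000
total = 1210.4000 + 154.8000

1365.2000 gravity·L


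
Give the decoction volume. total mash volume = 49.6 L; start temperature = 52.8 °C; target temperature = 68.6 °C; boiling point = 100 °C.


V_dec = V_total·(T_target − T_start)/(T_boil − T_start)
V_dec = 49.6·(68.6 − 52.8)/(100 − 52.8)

16.6034 L


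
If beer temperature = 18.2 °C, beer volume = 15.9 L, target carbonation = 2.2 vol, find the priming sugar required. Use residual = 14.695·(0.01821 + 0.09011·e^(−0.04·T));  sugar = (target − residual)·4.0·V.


residual = 14.695·(0.01821 + 0.09011·e^(−0.04·18.2)) = 0.9070
sugar = (2.2 − 0.9070)·4.0·15.9

82.2347 g


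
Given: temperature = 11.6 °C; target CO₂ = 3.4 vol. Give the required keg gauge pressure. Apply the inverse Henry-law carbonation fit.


psi = vols/(0.01821 + 0.09011·e^(−0.04·T)) − 14.695
psi = 3.4/(0.01821 + 0.09011·e^(−0.04·11.6)) − 14.695

30.7183 psi


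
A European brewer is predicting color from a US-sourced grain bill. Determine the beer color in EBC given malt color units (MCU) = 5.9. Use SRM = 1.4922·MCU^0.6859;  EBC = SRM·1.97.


SRM = 1.4922·5.9^0.6859 = 5.0414
EBC = 5.0414·1.97

9.9316 EBC


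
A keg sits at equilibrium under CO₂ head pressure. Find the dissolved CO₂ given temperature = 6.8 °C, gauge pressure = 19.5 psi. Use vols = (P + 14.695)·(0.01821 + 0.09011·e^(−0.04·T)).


vols = (19.5 + 14.695)·(0.01821 + 0.09011·e^(−0.04·6.8))

2.9702 volumes


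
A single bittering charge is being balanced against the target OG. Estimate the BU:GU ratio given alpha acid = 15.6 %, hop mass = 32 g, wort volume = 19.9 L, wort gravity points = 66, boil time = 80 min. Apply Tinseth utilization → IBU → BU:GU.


U = 1.65·0.000125^(GP/1000)·(1−e^(−0.04t))/4.15;  IBU = (α/100)·m·U·1000/V;  BU:GU = IBU/GP
U = 1.65·0.000125^(66/1000)·(1−e^(−0.04·80))/4.15 = 0.2107
IBU = (15.6/100)·32·0.2107·1000/19.9 = 52.8664
BU:GU = 52.8664/66

0.8010


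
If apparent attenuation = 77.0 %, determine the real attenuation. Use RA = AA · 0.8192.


RA = 77.0 · 0.8192

63.0784 %


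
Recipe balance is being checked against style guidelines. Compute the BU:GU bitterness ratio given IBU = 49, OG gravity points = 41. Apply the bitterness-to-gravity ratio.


BU:GU = IBU / OG_points
BU:GU = 49 / 41

1.1951


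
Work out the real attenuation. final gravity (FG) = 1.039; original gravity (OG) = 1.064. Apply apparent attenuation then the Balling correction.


AA = (OG−FG)/(OG−1)·100;  RA = AA·0.8192
AA = (1.064 − 1.039)/(1.064 − 1)·100 = 39.0625
RA = 39.0625·0.8192

32.0000 %


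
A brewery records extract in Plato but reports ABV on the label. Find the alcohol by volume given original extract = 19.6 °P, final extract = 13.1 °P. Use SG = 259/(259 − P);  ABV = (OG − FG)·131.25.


OG = 259/(259 − 19.6) = 1.0819
FG = 259/(259 − 13.1) = 1.0533
ABV = (1.0819 − 1.0533)·131.25

3.7534 % ABV


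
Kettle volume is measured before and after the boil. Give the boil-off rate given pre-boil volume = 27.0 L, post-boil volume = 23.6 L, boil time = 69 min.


rate = (V_pre − V_post) / (t_min/60)
rate = (27.0 − 23.6) / (69/60)

2.9565 L/hr


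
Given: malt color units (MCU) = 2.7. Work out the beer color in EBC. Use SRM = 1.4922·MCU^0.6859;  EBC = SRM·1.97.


SRM = 1.4922·2.7^0.6859 = 2.9492
EBC = 2.9492·1.97

5.8099 EBC


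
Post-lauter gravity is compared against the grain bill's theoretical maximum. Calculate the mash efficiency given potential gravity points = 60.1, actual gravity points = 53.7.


efficiency = actual / potential × 100
efficiency = 53.7 / 60.1 × 100

89.3511 %


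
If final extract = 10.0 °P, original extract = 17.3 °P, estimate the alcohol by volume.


SG = 259/(259 − P);  ABV = (OG − FG)·131.25
OG = 259/(259 − 17.3) = 1.0716
FG = 259/(259 − 10.0) = 1.0402
ABV = (1.0716 − 1.0402)·131.25

4.1233 % ABV


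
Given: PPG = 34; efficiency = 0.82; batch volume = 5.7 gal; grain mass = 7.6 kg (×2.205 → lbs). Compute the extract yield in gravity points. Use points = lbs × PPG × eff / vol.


lbs = 7.6 × 2.205 = 16.7580
points = 16.7580 × 34 × 0.82 / 5.7

81.9672 points


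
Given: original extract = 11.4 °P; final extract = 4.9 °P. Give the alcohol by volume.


SG = 259/(259 − P);  ABV = (OG − FG)·131.25
OG = 259/(259 − 11.4) = 1.0460
FG = 259/(259 − 4.9) = 1.0193
ABV = (1.0460 − 1.0193)·131.25

3.5120 % ABV


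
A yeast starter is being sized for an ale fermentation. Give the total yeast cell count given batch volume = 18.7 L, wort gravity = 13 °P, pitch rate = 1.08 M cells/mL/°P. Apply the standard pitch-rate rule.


cells (billions) = rate · V_L · °P
cells = 1.08 · 18.7 · 13

262.5480 billion cells


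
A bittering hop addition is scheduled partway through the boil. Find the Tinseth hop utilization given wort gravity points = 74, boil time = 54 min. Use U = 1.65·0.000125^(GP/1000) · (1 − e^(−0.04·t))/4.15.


bigness = 1.65·0.000125^(74/1000) = 0.8485
boil_factor = (1 − e^(−0.04·54))/4.15 = 0.2132
U = 0.8485 · 0.2132

0.1809


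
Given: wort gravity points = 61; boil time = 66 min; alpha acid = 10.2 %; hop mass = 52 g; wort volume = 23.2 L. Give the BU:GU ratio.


U = 1.65·0.000125^(GP/1000)·(1−e^(−0.04t))/4.15;  IBU = (α/100)·m·U·1000/V;  BU:GU = IBU/GP
U = 1.65·0.000125^(61/1000)·(1−e^(−0.04·66))/4.15 = 0.2134
IBU = (10.2/100)·52·0.2134·1000/23.2 = 48.7876
BU:GU = 48.7876/61

0.7998


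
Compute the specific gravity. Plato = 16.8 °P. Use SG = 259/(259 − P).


SG = 259/(259 − 16.8)

1.0694


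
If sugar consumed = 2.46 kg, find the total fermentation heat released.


Q = m_sugar · 590 kJ/kg
Q = 2.46 · 590

1451.4000 kJ


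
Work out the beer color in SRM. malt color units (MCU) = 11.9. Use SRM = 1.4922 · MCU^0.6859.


SRM = 1.4922 · 11.9^0.6859

8.1573 SRM


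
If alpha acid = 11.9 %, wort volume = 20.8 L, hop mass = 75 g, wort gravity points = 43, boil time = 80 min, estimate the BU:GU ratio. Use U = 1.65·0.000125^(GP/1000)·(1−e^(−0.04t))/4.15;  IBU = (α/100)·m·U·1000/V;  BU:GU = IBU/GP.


U = 1.65·0.000125^(43/1000)·(1−e^(−0.04·80))/4.15 = 0.2591
IBU = (11.9/100)·75·0.2591·1000/20.8 = 111.1922
BU:GU = 111.1922/43

2.5859


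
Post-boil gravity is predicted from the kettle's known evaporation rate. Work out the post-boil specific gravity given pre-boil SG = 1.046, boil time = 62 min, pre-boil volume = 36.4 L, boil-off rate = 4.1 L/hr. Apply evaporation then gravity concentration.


V_post = V_pre − rate·(t/60);  SG_post = 1 + (SG_pre−1)·V_pre/V_post
V_post = 36.4 − 4.1·(62/60) = 32.1633
SG_post = 1 + (1.046 − 1)·36.4/32.1633

1.0521


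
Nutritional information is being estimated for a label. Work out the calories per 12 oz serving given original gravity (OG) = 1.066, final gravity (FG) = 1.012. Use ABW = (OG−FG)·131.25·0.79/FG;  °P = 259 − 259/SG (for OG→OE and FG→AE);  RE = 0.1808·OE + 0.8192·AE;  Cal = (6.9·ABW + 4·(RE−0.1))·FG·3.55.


ABW = (1.066 − 1.012)·131.25·0.79/1.012 = 5.5327
OE = 259 − 259/1.066 = 16.0356 °P
AE = 259 − 259/1.012 = 3.0711 °P
RE = 0.1808·16.0356 + 0.8192·3.0711 = 5.4151 °P
Cal = (6.9·5.5327 + 4·(5.4151−0.1))·1.012·3.55

213.5311 kcal


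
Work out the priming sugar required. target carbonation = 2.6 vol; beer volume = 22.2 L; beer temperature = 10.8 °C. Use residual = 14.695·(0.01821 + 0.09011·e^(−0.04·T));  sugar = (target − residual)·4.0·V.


residual = 14.695·(0.01821 + 0.09011·e^(−0.04·10.8)) = 1.1273
sugar = (2.6 − 1.1273)·4.0·22.2

130.7796 g


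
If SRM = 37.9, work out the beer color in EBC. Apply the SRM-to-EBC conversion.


EBC = SRM · 1.97
EBC = 37.9 · 1.97

74.6630 EBC


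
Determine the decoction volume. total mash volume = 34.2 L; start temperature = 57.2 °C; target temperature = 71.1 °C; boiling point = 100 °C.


V_dec = V_total·(T_target − T_start)/(T_boil − T_start)
V_dec = 34.2·(71.1 − 57.2)/(100 − 57.2)

11.1070 L


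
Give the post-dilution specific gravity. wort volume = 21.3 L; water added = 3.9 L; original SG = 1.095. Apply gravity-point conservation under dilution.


SG_new = 1 + (SG_old − 1)·V_old/(V_old + V_water)
pts = (1.095 − 1)·1000·21.3/(21.3 + 3.9) = 80.2976
SG_new = 1 + 80.2976/1000

1.0803


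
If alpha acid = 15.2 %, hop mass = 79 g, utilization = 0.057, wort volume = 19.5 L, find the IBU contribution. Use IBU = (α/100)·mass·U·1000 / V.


IBU = (15.2/100)·79·0.057·1000 / 19.5

35.1003 IBU


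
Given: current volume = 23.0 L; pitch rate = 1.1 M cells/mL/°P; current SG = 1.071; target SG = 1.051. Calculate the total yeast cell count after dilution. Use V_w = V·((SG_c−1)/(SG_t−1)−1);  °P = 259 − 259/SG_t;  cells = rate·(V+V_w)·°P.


V_w = 23.0·((1.071−1)/(1.051−1)−1) = 9.0196
V_final = 23.0 + 9.0196 = 32.0196
°P = 259 − 259/1.051 = 12.5680
cells = 1.1·32.0196·12.5680

442.6657 billion cells


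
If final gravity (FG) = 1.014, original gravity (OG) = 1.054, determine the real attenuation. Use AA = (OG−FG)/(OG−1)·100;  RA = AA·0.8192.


AA = (1.054 − 1.014)/(1.054 − 1)·100 = 74.0741
RA = 74.0741·0.8192

60.6815 %


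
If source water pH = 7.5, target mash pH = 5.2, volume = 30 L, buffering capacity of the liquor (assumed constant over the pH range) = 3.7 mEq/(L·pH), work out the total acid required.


acid = buffering capacity · (pH_source − pH_target) · V
acid = 3.7 · (7.5 − 5.2) · 30

255.3000 mEq


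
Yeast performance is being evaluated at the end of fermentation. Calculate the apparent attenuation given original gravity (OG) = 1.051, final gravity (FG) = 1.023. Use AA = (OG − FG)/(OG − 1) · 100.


AA = (1.051 − 1.023)/(1.051 − 1) · 100

54.9020 %


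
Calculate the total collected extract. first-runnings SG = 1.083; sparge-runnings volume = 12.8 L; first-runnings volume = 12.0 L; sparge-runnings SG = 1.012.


total = Σ (SG_i − 1)·1000·V_i
first = (1.083 − 1)·1000·12.0 = 996.0000
sparge = (1.012 − 1)·1000·12.8 = 153.6000
total = 996.0000 + 153.6000

1149.6000 gravity·L


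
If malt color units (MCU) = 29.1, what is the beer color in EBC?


SRM = 1.4922·MCU^0.6859;  EBC = SRM·1.97
SRM = 1.4922·29.1^0.6859 = 15.0630
EBC = 15.0630·1.97

29.6741 EBC


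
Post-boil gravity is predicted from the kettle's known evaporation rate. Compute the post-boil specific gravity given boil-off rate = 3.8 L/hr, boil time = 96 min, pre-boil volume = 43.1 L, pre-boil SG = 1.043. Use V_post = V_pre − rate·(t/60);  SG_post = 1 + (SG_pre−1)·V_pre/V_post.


V_post = 43.1 − 3.8·(96/60) = 37.0200
SG_post = 1 + (1.043 − 1)·43.1/37.0200

1.0501


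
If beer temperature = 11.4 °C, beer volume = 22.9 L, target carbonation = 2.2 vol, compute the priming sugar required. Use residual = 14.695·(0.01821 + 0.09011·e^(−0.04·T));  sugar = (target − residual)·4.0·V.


residual = 14.695·(0.01821 + 0.09011·e^(−0.04·11.4)) = 1.1069
sugar = (2.2 − 1.1069)·4.0·22.9

100.1306 g


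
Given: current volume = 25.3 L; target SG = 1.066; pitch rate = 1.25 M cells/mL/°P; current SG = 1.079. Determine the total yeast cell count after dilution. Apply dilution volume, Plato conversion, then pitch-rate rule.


V_w = V·((SG_c−1)/(SG_t−1)−1);  °P = 259 − 259/SG_t;  cells = rate·(V+V_w)·°P
V_w = 25.3·((1.079−1)/(1.066−1)−1) = 4.9833
V_final = 25.3 + 4.9833 = 30.2833
°P = 259 − 259/1.066 = 16.0356
cells = 1.25·30.2833·16.0356

607.0161 billion cells


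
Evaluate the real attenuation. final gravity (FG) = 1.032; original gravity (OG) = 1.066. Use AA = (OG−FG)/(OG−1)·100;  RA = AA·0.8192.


AA = (1.066 − 1.032)/(1.066 − 1)·100 = 51.5152
RA = 51.5152·0.8192

42.2012 %


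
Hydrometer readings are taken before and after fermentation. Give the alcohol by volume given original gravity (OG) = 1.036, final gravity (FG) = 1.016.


ABV = (OG − FG) · 131.25
ABV = (1.036 − 1.016) · 131.25

2.6250 % ABV


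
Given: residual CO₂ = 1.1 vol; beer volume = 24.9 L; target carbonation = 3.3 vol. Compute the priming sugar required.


sugar = (target − residual)·4.0·V
sugar = (3.3 − 1.1)·4.0·24.9

219.1200 g


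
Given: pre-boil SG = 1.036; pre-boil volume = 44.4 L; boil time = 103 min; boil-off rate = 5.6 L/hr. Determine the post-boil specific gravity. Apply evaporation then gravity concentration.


V_post = V_pre − rate·(t/60);  SG_post = 1 + (SG_pre−1)·V_pre/V_post
V_post = 44.4 − 5.6·(103/60) = 34.7867
SG_post = 1 + (1.036 − 1)·44.4/34.7867

1.0459


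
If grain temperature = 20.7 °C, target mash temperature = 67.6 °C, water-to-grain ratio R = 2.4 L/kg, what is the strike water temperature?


T_strike = (0.41/R)·(T_mash − T_grain) + T_mash
T_strike = (0.41/2.4)·(67.6 − 20.7) + 67.6

75.6121 °C


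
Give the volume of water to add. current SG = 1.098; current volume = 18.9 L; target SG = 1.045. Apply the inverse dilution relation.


V_water = V·((SG_curr − 1)/(SG_target − 1) − 1)
V_water = 18.9·((1.098 − 1)/(1.045 − 1) − 1)

22.2600 L


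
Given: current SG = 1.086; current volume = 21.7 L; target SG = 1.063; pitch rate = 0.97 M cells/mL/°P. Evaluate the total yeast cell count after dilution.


V_w = V·((SG_c−1)/(SG_t−1)−1);  °P = 259 − 259/SG_t;  cells = rate·(V+V_w)·°P
V_w = 21.7·((1.086−1)/(1.063−1)−1) = 7.9222
V_final = 21.7 + 7.9222 = 29.6222
°P = 259 − 259/1.063 = 15.3500
cells = 0.97·29.6222·15.3500

441.0587 billion cells


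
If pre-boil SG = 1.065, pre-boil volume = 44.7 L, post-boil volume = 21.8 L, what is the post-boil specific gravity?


SG_post = 1 + (SG_pre − 1)·V_pre/V_post
pts_pre = (1.065 − 1)·1000 = 65.0000
pts_post = 65.0000·44.7/21.8 = 133.2798
SG_post = 1 + 133.2798/1000

1.1333


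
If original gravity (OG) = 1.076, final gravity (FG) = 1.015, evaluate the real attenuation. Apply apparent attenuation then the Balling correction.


AA = (OG−FG)/(OG−1)·100;  RA = AA·0.8192
AA = (1.076 − 1.015)/(1.076 − 1)·100 = 80.2632
RA = 80.2632·0.8192

65.7516 %


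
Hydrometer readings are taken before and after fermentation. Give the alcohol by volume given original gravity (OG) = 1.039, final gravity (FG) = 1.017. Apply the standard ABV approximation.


ABV = (OG − FG) · 131.25
ABV = (1.039 − 1.017) · 131.25

2.8875 % ABV


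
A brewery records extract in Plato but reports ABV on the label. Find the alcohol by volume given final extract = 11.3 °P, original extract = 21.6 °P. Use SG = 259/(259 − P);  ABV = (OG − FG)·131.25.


OG = 259/(259 − 21.6) = 1.0910
FG = 259/(259 − 11.3) = 1.0456
ABV = (1.0910 − 1.0456)·131.25

5.9543 % ABV


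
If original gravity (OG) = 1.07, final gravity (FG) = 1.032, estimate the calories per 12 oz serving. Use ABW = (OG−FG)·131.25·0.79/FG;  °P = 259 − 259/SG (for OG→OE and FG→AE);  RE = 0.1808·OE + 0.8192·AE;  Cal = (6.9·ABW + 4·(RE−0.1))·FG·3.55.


ABW = (1.07 − 1.032)·131.25·0.79/1.032 = 3.8180
OE = 259 − 259/1.07 = 16.9439 °P
AE = 259 − 259/1.032 = 8.0310 °P
RE = 0.1808·16.9439 + 0.8192·8.0310 = 9.6425 °P
Cal = (6.9·3.8180 + 4·(9.6425−0.1))·1.032·3.55

236.3524 kcal


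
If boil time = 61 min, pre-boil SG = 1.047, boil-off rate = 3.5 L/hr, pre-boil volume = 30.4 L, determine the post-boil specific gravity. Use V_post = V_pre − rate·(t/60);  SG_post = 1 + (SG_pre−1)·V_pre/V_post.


V_post = 30.4 − 3.5·(61/60) = 26.8417
SG_post = 1 + (1.047 − 1)·30.4/26.8417

1.0532


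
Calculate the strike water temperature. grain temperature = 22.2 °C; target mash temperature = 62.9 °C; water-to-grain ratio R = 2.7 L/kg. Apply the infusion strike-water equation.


T_strike = (0.41/R)·(T_mash − T_grain) + T_mash
T_strike = (0.41/2.7)·(62.9 − 22.2) + 62.9

69.0804 °C
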